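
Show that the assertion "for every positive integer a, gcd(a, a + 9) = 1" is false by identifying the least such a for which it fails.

Check each positive integer a in order until gcd(a, a + 9) > 1.
For a = 1, 2 the conclusion holds.
a = 3: gcd(3, 12) = 3.

a = 3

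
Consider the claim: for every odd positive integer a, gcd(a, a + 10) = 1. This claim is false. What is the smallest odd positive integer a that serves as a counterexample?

We need the least odd positive integer a for which gcd(a, a + 10) > 1.
For a = 1, 3 the conclusion holds.
a = 5: gcd(5, 15) = 5.

a = 5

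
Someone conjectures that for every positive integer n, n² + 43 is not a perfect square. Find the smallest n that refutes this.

n = 21

We need the least positive integer n for which n² + 43 is a perfect square.
For n = 1, 2, 3, 4, …, 18, 19, 20 the conclusion holds.
n = 21: 21² + 43 = 484 = 22², a perfect square.
So n = 21 is the smallest counterexample.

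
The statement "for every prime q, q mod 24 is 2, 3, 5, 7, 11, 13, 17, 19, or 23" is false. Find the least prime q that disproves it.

The first 20 eligible values, up to q = 71, all satisfy the conclusion.
q = 73: 73 mod 24 = 1 — not in {2, 3, 5, 7, 11, 13, 17, 19, 23}.

q = 73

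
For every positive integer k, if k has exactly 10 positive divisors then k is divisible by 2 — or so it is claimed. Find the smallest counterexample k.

k = 405

The first 9 eligible values, up to k = 368, all satisfy the conclusion.
k = 405: τ(405) = 10; 405 mod 2 = 1.
So k = 405 is the smallest counterexample.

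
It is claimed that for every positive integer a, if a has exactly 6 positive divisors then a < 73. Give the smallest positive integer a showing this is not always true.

a = 75

A counterexample is any positive integer a such that a has exactly 6 positive divisors but the claim fails; we check each in order.
For a = 12, 18, 20, 28, …, 52, 63, 68 the conclusion holds.
a = 75: τ(75) = 6; 75 ≥ 73.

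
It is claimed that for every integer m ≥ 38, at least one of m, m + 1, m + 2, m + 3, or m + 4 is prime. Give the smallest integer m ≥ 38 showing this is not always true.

m = 48

A counterexample is any integer m ≥ 38 such that m, m + 1, m + 2, m + 3, m + 4 are all composite; we check each in order.
For m = 38, 39, 40, 41, 42, 43, 44, 45, 46, 47 the conclusion holds.
m = 48: 48 = 2 × 24; 49 = 7 × 7; 50 = 2 × 25; 51 = 3 × 17; 52 = 2 × 26 — all composite.
Thus m = 48 disproves the claim, and no smaller m works.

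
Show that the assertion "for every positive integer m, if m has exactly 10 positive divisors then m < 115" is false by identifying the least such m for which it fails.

m = 162

m = 48: τ(48) = 10; 48 < 115.
m = 80: τ(80) = 10; 80 < 115.
m = 112: τ(112) = 10; 112 < 115.
m = 162: τ(162) = 10; 162 ≥ 115.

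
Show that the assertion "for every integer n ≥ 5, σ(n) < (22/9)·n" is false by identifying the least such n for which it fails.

For n = 5, 6, 7, 8, …, 21, 22, 23 the conclusion holds.
n = 24: σ(24) = 60; 60 ≥ 176/3.

n = 24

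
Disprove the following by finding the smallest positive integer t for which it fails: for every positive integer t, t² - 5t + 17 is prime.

For t = 1, 2, 3, 4, …, 10, 11, 12 the conclusion holds.
t = 13: t² - 5t + 17 = 121 = 11 × 11, composite.

t = 13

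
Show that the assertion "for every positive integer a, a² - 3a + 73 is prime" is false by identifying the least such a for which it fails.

A counterexample is any positive integer a such that a² - 3a + 73 is not prime; we check each in order.
For a = 1, 2, 3 the conclusion holds.
a = 4: a² - 3a + 73 = 77 = 7 × 11, composite.

a = 4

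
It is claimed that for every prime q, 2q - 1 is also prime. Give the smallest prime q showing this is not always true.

q = 5

For q = 2, 3 the conclusion holds.
q = 5: 2q - 1 = 9 = 3 × 3, not prime.
So q = 5 is the smallest counterexample.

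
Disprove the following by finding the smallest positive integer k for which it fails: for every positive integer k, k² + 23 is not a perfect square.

k = 11

The first 10 eligible values, up to k = 10, all satisfy the conclusion.
k = 11: 11² + 23 = 144 = 12², a perfect square.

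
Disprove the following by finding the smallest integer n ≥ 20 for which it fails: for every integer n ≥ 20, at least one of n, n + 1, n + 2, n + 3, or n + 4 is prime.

n = 20: 23 is prime.
n = 21: 23 is prime.
n = 22: 23 is prime.
n = 23: 23 is prime.
n = 24: 24 = 2 × 12; 25 = 5 × 5; 26 = 2 × 13; 27 = 3 × 9; 28 = 2 × 14 — all composite.

n = 24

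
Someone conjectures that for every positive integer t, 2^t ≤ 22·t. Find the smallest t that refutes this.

t = 8

We need the least positive integer t for which 2^t > 22·t.
t = 1: 2^t = 2 and 22·t = 22, so 2 ≤ 22.
t = 2: 2^t = 4 and 22·t = 44, so 4 ≤ 44.
t = 3: 2^t = 8 and 22·t = 66, so 8 ≤ 66.
t = 4: 2^t = 16 and 22·t = 88, so 16 ≤ 88.
t = 5: 2^t = 32 and 22·t = 110, so 32 ≤ 110.
t = 6: 2^t = 64 and 22·t = 132, so 64 ≤ 132.
t = 7: 2^t = 128 and 22·t = 154, so 128 ≤ 154.
t = 8: 2^t = 256 and 22·t = 176, so 256 > 176.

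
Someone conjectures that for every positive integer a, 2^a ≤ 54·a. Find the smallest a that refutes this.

a = 9

A counterexample is any positive integer a such that 2^a > 54·a; we check each in order.
For a = 1, 2, 3, 4, 5, 6, 7, 8 the conclusion holds.
a = 9: 2^a = 512 and 54·a = 486, so 512 > 486.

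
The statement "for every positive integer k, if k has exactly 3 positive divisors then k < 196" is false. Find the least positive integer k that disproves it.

k = 4: τ(4) = 3; 4 < 196.
k = 9: τ(9) = 3; 9 < 196.
k = 25: τ(25) = 3; 25 < 196.
k = 49: τ(49) = 3; 49 < 196.
k = 121: τ(121) = 3; 121 < 196.
k = 169: τ(169) = 3; 169 < 196.
k = 289: τ(289) = 3; 289 ≥ 196.

k = 289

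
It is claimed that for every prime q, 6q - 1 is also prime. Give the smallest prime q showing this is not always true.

q = 11

The first 4 eligible values, up to q = 7, all satisfy the conclusion.
q = 11: 6q - 1 = 65 = 5 × 13, not prime.
Hence q = 11 is a counterexample.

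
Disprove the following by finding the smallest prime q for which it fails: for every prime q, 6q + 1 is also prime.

The first 7 eligible values, up to q = 17, all satisfy the conclusion.
q = 19: 6q + 1 = 115 = 5 × 23, not prime.
Hence q = 19 is a counterexample.

q = 19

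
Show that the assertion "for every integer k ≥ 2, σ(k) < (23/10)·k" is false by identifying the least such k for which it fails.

Check each integer k ≥ 2 in order until the claim fails.
For k = 2, 3, 4, 5, 6, 7, 8, 9, 10, 11 the conclusion holds.
k = 12: σ(12) = 28; 28 ≥ 138/5.

k = 12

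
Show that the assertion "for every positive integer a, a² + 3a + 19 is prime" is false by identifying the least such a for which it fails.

We need the least positive integer a for which a² + 3a + 19 is not prime.
The first 14 eligible values, up to a = 14, all satisfy the conclusion.
a = 15: a² + 3a + 19 = 289 = 17 × 17, composite.

a = 15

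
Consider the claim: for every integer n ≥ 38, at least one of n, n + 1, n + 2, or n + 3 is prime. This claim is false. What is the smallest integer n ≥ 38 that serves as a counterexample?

Check each integer n ≥ 38 in order until n, n + 1, n + 2, n + 3 are all composite.
For n = 38, 39, 40, 41, 42, 43, 44, 45, 46, 47 the conclusion holds.
n = 48: 48 = 2 × 24; 49 = 7 × 7; 50 = 2 × 25; 51 = 3 × 17 — all composite.

n = 48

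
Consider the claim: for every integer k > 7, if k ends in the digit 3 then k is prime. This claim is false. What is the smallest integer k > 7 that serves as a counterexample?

k = 33

We need the least integer k > 7 for which k ends in the digit 3 but k is not prime.
k = 13: 13 ends in 3 and is prime.
k = 23: 23 ends in 3 and is prime.
k = 33: 33 ends in 3; 33 = 3 × 11, composite.
Thus k = 33 disproves the claim, and no smaller k works.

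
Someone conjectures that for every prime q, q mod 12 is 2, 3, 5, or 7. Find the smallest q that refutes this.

Check each prime q in order until the claim fails.
The first 4 eligible values, up to q = 7, all satisfy the conclusion.
q = 11: 11 mod 12 = 11 — not in {2, 3, 5, 7}.
Hence q = 11 is a counterexample.

q = 11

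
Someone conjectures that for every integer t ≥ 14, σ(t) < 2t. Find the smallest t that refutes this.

t = 14: σ(14) = 24; 24 < 28.
t = 15: σ(15) = 24; 24 < 30.
t = 16: σ(16) = 31; 31 < 32.
t = 17: σ(17) = 18; 18 < 34.
t = 18: σ(18) = 39; 39 ≥ 36.

t = 18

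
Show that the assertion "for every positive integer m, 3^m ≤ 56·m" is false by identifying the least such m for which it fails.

We need the least positive integer m for which 3^m > 56·m.
The first 5 eligible values, up to m = 5, all satisfy the conclusion.
m = 6: 3^m = 729 and 56·m = 336, so 729 > 336.
Hence m = 6 is a counterexample.

m = 6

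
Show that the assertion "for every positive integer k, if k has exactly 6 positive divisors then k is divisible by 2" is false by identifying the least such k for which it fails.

k = 45

Check each positive integer k in order until k has exactly 6 positive divisors but k is not divisible by 2.
k = 12: τ(12) = 6; 12 mod 2 = 0.
k = 18: τ(18) = 6; 18 mod 2 = 0.
k = 20: τ(20) = 6; 20 mod 2 = 0.
k = 28: τ(28) = 6; 28 mod 2 = 0.
k = 32: τ(32) = 6; 32 mod 2 = 0.
k = 44: τ(44) = 6; 44 mod 2 = 0.
k = 45: τ(45) = 6; 45 mod 2 = 1.
Thus k = 45 disproves the claim, and no smaller k works.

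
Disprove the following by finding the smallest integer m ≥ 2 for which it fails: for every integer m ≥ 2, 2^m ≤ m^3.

m = 10

We need the least integer m ≥ 2 for which 2^m > m^3.
The first 8 eligible values, up to m = 9, all satisfy the conclusion.
m = 10: 2^m = 1024 and m^3 = 1000, so 1024 > 1000.
So m = 10 is the smallest counterexample.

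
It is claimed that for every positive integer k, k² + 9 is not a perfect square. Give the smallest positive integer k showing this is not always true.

k = 1: 1² + 9 = 10, not a perfect square.
k = 2: 2² + 9 = 13, not a perfect square.
k = 3: 3² + 9 = 18, not a perfect square.
k = 4: 4² + 9 = 25 = 5², a perfect square.

k = 4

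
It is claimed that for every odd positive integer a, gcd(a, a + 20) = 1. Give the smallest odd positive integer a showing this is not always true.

a = 5

Check each odd positive integer a in order until gcd(a, a + 20) > 1.
For a = 1, 3 the conclusion holds.
a = 5: gcd(5, 25) = 5.
So a = 5 is the smallest counterexample.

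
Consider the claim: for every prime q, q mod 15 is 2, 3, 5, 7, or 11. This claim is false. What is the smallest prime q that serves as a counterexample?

q = 13

q = 2: 2 mod 15 = 2.
q = 3: 3 mod 15 = 3.
q = 5: 5 mod 15 = 5.
q = 7: 7 mod 15 = 7.
q = 11: 11 mod 15 = 11.
q = 13: 13 mod 15 = 13 — not in {2, 3, 5, 7, 11}.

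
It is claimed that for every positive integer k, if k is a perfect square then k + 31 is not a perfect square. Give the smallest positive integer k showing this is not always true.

A counterexample is any positive integer k such that k is a perfect square but k + 31 is a perfect square; we check each in order.
The first 14 eligible values, up to k = 196, all satisfy the conclusion.
k = 225: 225 = 15² and 225 + 31 = 256 = 16².
So k = 225 is the smallest counterexample.

k = 225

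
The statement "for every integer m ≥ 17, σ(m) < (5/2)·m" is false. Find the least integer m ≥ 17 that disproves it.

Check each integer m ≥ 17 in order until the claim fails.
m = 17: σ(17) = 18; 18 < 85/2.
m = 18: σ(18) = 39; 39 < 45.
m = 19: σ(19) = 20; 20 < 95/2.
m = 20: σ(20) = 42; 42 < 50.
m = 21: σ(21) = 32; 32 < 105/2.
m = 22: σ(22) = 36; 36 < 55.
m = 23: σ(23) = 24; 24 < 115/2.
m = 24: σ(24) = 60; 60 ≥ 60.
Thus m = 24 disproves the claim, and no smaller m works.

m = 24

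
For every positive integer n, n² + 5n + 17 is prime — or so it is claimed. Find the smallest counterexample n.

Check each positive integer n in order until n² + 5n + 17 is not prime.
For n = 1, 2, 3, 4, 5, 6, 7 the conclusion holds.
n = 8: n² + 5n + 17 = 121 = 11 × 11, composite.
So n = 8 is the smallest counterexample.

n = 8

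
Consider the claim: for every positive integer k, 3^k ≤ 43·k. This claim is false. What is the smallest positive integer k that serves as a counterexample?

We need the least positive integer k for which 3^k > 43·k.
For k = 1, 2, 3, 4 the conclusion holds.
k = 5: 3^k = 243 and 43·k = 215, so 243 > 215.

k = 5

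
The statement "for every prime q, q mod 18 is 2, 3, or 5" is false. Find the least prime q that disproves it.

q = 7

We need the least prime q for which the claim fails.
For q = 2, 3, 5 the conclusion holds.
q = 7: 7 mod 18 = 7 — not in {2, 3, 5}.
Thus q = 7 disproves the claim, and no smaller q works.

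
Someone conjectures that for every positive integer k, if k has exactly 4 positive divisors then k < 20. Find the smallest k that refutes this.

k = 6: τ(6) = 4; 6 < 20.
k = 8: τ(8) = 4; 8 < 20.
k = 10: τ(10) = 4; 10 < 20.
k = 14: τ(14) = 4; 14 < 20.
k = 15: τ(15) = 4; 15 < 20.
k = 21: τ(21) = 4; 21 ≥ 20.

k = 21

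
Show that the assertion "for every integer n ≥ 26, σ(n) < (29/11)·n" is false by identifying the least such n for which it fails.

We need the least integer n ≥ 26 for which the claim fails.
For n = 26, 27, 28, 29, …, 57, 58, 59 the conclusion holds.
n = 60: σ(60) = 168; 168 ≥ 1740/11.
Hence n = 60 is a counterexample.

n = 60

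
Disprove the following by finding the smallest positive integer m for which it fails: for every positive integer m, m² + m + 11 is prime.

A counterexample is any positive integer m such that m² + m + 11 is not prime; we check each in order.
For m = 1, 2, 3, 4, 5, 6, 7, 8, 9 the conclusion holds.
m = 10: m² + m + 11 = 121 = 11 × 11, composite.

m = 10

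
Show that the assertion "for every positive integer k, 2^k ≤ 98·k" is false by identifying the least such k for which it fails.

k = 10

For k = 1, 2, 3, 4, 5, 6, 7, 8, 9 the conclusion holds.
k = 10: 2^k = 1024 and 98·k = 980, so 1024 > 980.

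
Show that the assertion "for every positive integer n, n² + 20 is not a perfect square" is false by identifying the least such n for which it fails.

A counterexample is any positive integer n such that n² + 20 is a perfect square; we check each in order.
For n = 1, 2, 3 the conclusion holds.
n = 4: 4² + 20 = 36 = 6², a perfect square.

n = 4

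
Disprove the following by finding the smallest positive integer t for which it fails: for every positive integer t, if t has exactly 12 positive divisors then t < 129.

Check each positive integer t in order until t has exactly 12 positive divisors but the claim fails.
The first 7 eligible values, up to t = 126, all satisfy the conclusion.
t = 132: τ(132) = 12; 132 ≥ 129.
So t = 132 is the smallest counterexample.

t = 132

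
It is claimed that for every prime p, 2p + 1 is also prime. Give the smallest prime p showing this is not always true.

Check each prime p in order until 2p + 1 is not prime.
p = 2: 2p + 1 = 5, prime.
p = 3: 2p + 1 = 7, prime.
p = 5: 2p + 1 = 11, prime.
p = 7: 2p + 1 = 15 = 3 × 5, not prime.
Thus p = 7 disproves the claim, and no smaller p works.

p = 7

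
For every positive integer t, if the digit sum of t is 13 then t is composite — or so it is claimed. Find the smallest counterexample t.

A counterexample is any positive integer t such that the digit sum of t is 13 but t is prime; we check each in order.
For t = 49, 58 the conclusion holds.
t = 67: digit sum 13; 67 is prime, not composite.

t = 67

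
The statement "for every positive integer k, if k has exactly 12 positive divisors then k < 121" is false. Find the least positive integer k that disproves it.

k = 126

For k = 60, 72, 84, 90, 96, 108 the conclusion holds.
k = 126: τ(126) = 12; 126 ≥ 121.
Hence k = 126 is a counterexample.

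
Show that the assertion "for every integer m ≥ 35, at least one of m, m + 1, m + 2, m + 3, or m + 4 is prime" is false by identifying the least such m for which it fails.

We need the least integer m ≥ 35 for which m, m + 1, m + 2, m + 3, m + 4 are all composite.
For m = 35, 36, 37, 38, …, 45, 46, 47 the conclusion holds.
m = 48: 48 = 2 × 24; 49 = 7 × 7; 50 = 2 × 25; 51 = 3 × 17; 52 = 2 × 26 — all composite.
Thus m = 48 disproves the claim, and no smaller m works.

m = 48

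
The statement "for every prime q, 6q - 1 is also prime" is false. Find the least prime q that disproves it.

We need the least prime q for which 6q - 1 is not prime.
q = 2: 6q - 1 = 11, prime.
q = 3: 6q - 1 = 17, prime.
q = 5: 6q - 1 = 29, prime.
q = 7: 6q - 1 = 41, prime.
q = 11: 6q - 1 = 65 = 5 × 13, not prime.
Hence q = 11 is a counterexample.

q = 11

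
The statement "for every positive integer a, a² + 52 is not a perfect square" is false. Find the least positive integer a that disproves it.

For a = 1, 2, 3, 4, …, 9, 10, 11 the conclusion holds.
a = 12: 12² + 52 = 196 = 14², a perfect square.
Thus a = 12 disproves the claim, and no smaller a works.

a = 12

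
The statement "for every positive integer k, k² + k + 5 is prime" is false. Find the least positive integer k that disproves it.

k = 1: k² + k + 5 = 7, prime.
k = 2: k² + k + 5 = 11, prime.
k = 3: k² + k + 5 = 17, prime.
k = 4: k² + k + 5 = 25 = 5 × 5, composite.

k = 4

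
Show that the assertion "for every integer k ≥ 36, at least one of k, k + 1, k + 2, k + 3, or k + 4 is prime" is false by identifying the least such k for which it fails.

k = 48

For k = 36, 37, 38, 39, …, 45, 46, 47 the conclusion holds.
k = 48: 48 = 2 × 24; 49 = 7 × 7; 50 = 2 × 25; 51 = 3 × 17; 52 = 2 × 26 — all composite.
Hence k = 48 is a counterexample.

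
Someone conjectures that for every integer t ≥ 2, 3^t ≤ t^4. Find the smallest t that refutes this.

t = 8

t = 2: 3^t = 9 and t^4 = 16, so 9 ≤ 16.
t = 3: 3^t = 27 and t^4 = 81, so 27 ≤ 81.
t = 4: 3^t = 81 and t^4 = 256, so 81 ≤ 256.
t = 5: 3^t = 243 and t^4 = 625, so 243 ≤ 625.
t = 6: 3^t = 729 and t^4 = 1296, so 729 ≤ 1296.
t = 7: 3^t = 2187 and t^4 = 2401, so 2187 ≤ 2401.
t = 8: 3^t = 6561 and t^4 = 4096, so 6561 > 4096.
Hence t = 8 is a counterexample.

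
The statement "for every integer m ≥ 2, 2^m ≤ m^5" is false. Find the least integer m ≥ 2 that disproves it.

Check each integer m ≥ 2 in order until 2^m > m^5.
For m = 2, 3, 4, 5, …, 20, 21, 22 the conclusion holds.
m = 23: 2^m = 8388608 and m^5 = 6436343, so 8388608 > 6436343.

m = 23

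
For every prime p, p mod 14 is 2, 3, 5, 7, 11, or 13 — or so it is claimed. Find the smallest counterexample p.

Check each prime p in order until the claim fails.
For p = 2, 3, 5, 7, 11, 13, 17, 19 the conclusion holds.
p = 23: 23 mod 14 = 9 — not in {2, 3, 5, 7, 11, 13}.
Hence p = 23 is a counterexample.

p = 23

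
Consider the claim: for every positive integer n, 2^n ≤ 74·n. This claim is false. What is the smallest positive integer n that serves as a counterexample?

Check each positive integer n in order until 2^n > 74·n.
For n = 1, 2, 3, 4, 5, 6, 7, 8, 9 the conclusion holds.
n = 10: 2^n = 1024 and 74·n = 740, so 1024 > 740.
So n = 10 is the smallest counterexample.

n = 10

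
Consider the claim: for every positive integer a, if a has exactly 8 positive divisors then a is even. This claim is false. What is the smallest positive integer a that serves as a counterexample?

a = 105

A counterexample is any positive integer a such that a has exactly 8 positive divisors but a is odd; we check each in order.
For a = 24, 30, 40, 42, …, 88, 102, 104 the conclusion holds.
a = 105: divisors of 105: 1, 3, 5, 7, 15, 21, 35, 105; 105 is odd.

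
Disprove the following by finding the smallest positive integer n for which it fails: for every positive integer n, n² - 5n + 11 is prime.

n = 7

We need the least positive integer n for which n² - 5n + 11 is not prime.
The first 6 eligible values, up to n = 6, all satisfy the conclusion.
n = 7: n² - 5n + 11 = 25 = 5 × 5, composite.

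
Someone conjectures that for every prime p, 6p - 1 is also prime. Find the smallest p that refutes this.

p = 11

A counterexample is any prime p such that 6p - 1 is not prime; we check each in order.
The first 4 eligible values, up to p = 7, all satisfy the conclusion.
p = 11: 6p - 1 = 65 = 5 × 13, not prime.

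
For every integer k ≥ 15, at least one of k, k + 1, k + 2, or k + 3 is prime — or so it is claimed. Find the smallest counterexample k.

k = 24

A counterexample is any integer k ≥ 15 such that k, k + 1, k + 2, k + 3 are all composite; we check each in order.
For k = 15, 16, 17, 18, 19, 20, 21, 22, 23 the conclusion holds.
k = 24: 24 = 2 × 12; 25 = 5 × 5; 26 = 2 × 13; 27 = 3 × 9 — all composite.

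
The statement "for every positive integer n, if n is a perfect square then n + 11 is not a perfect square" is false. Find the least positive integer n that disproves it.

n = 25

Check each positive integer n in order until n is a perfect square but n + 11 is a perfect square.
n = 1: 1 + 11 = 12, not a perfect square.
n = 4: 4 + 11 = 15, not a perfect square.
n = 9: 9 + 11 = 20, not a perfect square.
n = 16: 16 + 11 = 27, not a perfect square.
n = 25: 25 = 5² and 25 + 11 = 36 = 6².
So n = 25 is the smallest counterexample.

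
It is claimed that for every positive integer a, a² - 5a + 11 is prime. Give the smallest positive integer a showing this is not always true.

a = 7

A counterexample is any positive integer a such that a² - 5a + 11 is not prime; we check each in order.
The first 6 eligible values, up to a = 6, all satisfy the conclusion.
a = 7: a² - 5a + 11 = 25 = 5 × 5, composite.
Hence a = 7 is a counterexample.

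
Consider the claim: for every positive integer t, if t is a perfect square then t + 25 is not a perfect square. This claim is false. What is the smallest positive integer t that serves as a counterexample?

t = 144

A counterexample is any positive integer t such that t is a perfect square but t + 25 is a perfect square; we check each in order.
For t = 1, 4, 9, 16, …, 81, 100, 121 the conclusion holds.
t = 144: 144 = 12² and 144 + 25 = 169 = 13².
Hence t = 144 is a counterexample.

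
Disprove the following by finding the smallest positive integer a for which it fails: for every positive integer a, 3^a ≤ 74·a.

We need the least positive integer a for which 3^a > 74·a.
The first 5 eligible values, up to a = 5, all satisfy the conclusion.
a = 6: 3^a = 729 and 74·a = 444, so 729 > 444.

a = 6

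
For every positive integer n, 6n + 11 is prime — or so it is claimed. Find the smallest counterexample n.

n = 1: 6n + 11 = 17, prime.
n = 2: 6n + 11 = 23, prime.
n = 3: 6n + 11 = 29, prime.
n = 4: 6n + 11 = 35 = 5 × 7, composite.

n = 4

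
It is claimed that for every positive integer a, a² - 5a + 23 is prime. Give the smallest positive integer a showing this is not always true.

We need the least positive integer a for which a² - 5a + 23 is not prime.
For a = 1, 2, 3, 4, …, 16, 17, 18 the conclusion holds.
a = 19: a² - 5a + 23 = 289 = 17 × 17, composite.
Hence a = 19 is a counterexample.

a = 19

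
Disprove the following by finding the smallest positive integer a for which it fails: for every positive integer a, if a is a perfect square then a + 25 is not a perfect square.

a = 144

For a = 1, 4, 9, 16, …, 81, 100, 121 the conclusion holds.
a = 144: 144 = 12² and 144 + 25 = 169 = 13².
Thus a = 144 disproves the claim, and no smaller a works.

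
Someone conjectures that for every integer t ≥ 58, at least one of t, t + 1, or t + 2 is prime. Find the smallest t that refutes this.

t = 62

Check each integer t ≥ 58 in order until t, t + 1, t + 2 are all composite.
t = 58: 59 is prime.
t = 59: 59 is prime.
t = 60: 61 is prime.
t = 61: 61 is prime.
t = 62: 62 = 2 × 31; 63 = 3 × 21; 64 = 2 × 32 — all composite.
Thus t = 62 disproves the claim, and no smaller t works.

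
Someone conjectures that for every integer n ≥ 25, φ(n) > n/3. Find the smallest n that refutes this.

The first 5 eligible values, up to n = 29, all satisfy the conclusion.
n = 30: φ(30) = 8 and 30/3 = 10, so φ(30) ≤ 30/3.

n = 30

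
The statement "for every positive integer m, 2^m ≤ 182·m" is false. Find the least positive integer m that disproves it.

m = 11

For m = 1, 2, 3, 4, 5, 6, 7, 8, 9, 10 the conclusion holds.
m = 11: 2^m = 2048 and 182·m = 2002, so 2048 > 2002.
Thus m = 11 disproves the claim, and no smaller m works.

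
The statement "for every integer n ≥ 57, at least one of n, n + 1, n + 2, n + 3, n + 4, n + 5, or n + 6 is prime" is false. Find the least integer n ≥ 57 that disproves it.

n = 90

A counterexample is any integer n ≥ 57 such that n, n + 1, n + 2, n + 3, n + 4, n + 5, n + 6 are all composite; we check each in order.
The first 33 eligible values, up to n = 89, all satisfy the conclusion.
n = 90: 90 = 2 × 45; 91 = 7 × 13; 92 = 2 × 46; 93 = 3 × 31; 94 = 2 × 47; 95 = 5 × 19; 96 = 2 × 48 — all composite.
So n = 90 is the smallest counterexample.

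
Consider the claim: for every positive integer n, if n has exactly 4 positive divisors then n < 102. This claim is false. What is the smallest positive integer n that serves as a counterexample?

n = 106

For n = 6, 8, 10, 14, …, 93, 94, 95 the conclusion holds.
n = 106: τ(106) = 4; 106 ≥ 102.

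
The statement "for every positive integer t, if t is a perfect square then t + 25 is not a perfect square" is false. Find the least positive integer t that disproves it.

The first 11 eligible values, up to t = 121, all satisfy the conclusion.
t = 144: 144 = 12² and 144 + 25 = 169 = 13².

t = 144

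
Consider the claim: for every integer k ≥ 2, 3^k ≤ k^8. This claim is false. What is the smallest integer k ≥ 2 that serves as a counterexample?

A counterexample is any integer k ≥ 2 such that 3^k > k^8; we check each in order.
The first 21 eligible values, up to k = 22, all satisfy the conclusion.
k = 23: 3^k = 94143178827 and k^8 = 78310985281, so 94143178827 > 78310985281.

k = 23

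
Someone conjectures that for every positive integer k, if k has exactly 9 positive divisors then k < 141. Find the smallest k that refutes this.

A counterexample is any positive integer k such that k has exactly 9 positive divisors but the claim fails; we check each in order.
k = 36: τ(36) = 9; 36 < 141.
k = 100: τ(100) = 9; 100 < 141.
k = 196: τ(196) = 9; 196 ≥ 141.

k = 196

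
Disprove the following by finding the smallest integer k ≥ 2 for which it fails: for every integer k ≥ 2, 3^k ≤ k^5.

We need the least integer k ≥ 2 for which 3^k > k^5.
For k = 2, 3, 4, 5, 6, 7, 8, 9, 10 the conclusion holds.
k = 11: 3^k = 177147 and k^5 = 161051, so 177147 > 161051.
Hence k = 11 is a counterexample.

k = 11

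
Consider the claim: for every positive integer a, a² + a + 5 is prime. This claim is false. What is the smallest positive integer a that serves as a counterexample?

We need the least positive integer a for which a² + a + 5 is not prime.
For a = 1, 2, 3 the conclusion holds.
a = 4: a² + a + 5 = 25 = 5 × 5, composite.

a = 4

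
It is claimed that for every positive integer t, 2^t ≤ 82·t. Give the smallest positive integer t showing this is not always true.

Check each positive integer t in order until 2^t > 82·t.
The first 9 eligible values, up to t = 9, all satisfy the conclusion.
t = 10: 2^t = 1024 and 82·t = 820, so 1024 > 820.

t = 10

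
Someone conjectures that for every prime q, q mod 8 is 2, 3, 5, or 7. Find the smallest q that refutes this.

q = 17

q = 2: 2 mod 8 = 2.
q = 3: 3 mod 8 = 3.
q = 5: 5 mod 8 = 5.
q = 7: 7 mod 8 = 7.
q = 11: 11 mod 8 = 3.
q = 13: 13 mod 8 = 5.
q = 17: 17 mod 8 = 1 — not in {2, 3, 5, 7}.
Thus q = 17 disproves the claim, and no smaller q works.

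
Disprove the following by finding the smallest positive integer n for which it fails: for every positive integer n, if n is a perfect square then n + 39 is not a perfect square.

n = 25

The first 4 eligible values, up to n = 16, all satisfy the conclusion.
n = 25: 25 = 5² and 25 + 39 = 64 = 8².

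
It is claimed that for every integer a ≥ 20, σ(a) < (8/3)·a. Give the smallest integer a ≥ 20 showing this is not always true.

a = 60

The first 40 eligible values, up to a = 59, all satisfy the conclusion.
a = 60: σ(60) = 168; 168 ≥ 160.
So a = 60 is the smallest counterexample.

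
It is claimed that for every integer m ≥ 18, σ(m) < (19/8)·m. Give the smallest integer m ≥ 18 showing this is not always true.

The first 6 eligible values, up to m = 23, all satisfy the conclusion.
m = 24: σ(24) = 60; 60 ≥ 57.
Hence m = 24 is a counterexample.

m = 24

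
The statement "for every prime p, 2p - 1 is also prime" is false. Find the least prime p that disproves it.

We need the least prime p for which 2p - 1 is not prime.
For p = 2, 3 the conclusion holds.
p = 5: 2p - 1 = 9 = 3 × 3, not prime.

p = 5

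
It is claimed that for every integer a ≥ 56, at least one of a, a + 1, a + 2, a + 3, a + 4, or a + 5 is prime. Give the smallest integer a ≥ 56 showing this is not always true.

Check each integer a ≥ 56 in order until a, a + 1, a + 2, a + 3, a + 4, a + 5 are all composite.
For a = 56, 57, 58, 59, …, 87, 88, 89 the conclusion holds.
a = 90: 90 = 2 × 45; 91 = 7 × 13; 92 = 2 × 46; 93 = 3 × 31; 94 = 2 × 47; 95 = 5 × 19 — all composite.

a = 90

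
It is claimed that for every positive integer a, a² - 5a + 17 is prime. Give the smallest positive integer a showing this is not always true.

a = 13

For a = 1, 2, 3, 4, …, 10, 11, 12 the conclusion holds.
a = 13: a² - 5a + 17 = 121 = 11 × 11, composite.
Thus a = 13 disproves the claim, and no smaller a works.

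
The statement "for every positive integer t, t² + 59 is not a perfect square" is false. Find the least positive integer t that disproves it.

We need the least positive integer t for which t² + 59 is a perfect square.
The first 28 eligible values, up to t = 28, all satisfy the conclusion.
t = 29: 29² + 59 = 900 = 30², a perfect square.

t = 29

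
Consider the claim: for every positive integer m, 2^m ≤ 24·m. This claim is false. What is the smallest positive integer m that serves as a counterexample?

m = 8

Check each positive integer m in order until 2^m > 24·m.
For m = 1, 2, 3, 4, 5, 6, 7 the conclusion holds.
m = 8: 2^m = 256 and 24·m = 192, so 256 > 192.
Hence m = 8 is a counterexample.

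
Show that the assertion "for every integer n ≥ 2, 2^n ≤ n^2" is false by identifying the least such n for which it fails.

A counterexample is any integer n ≥ 2 such that 2^n > n^2; we check each in order.
n = 2: 2^n = 4 and n^2 = 4, so 4 ≤ 4.
n = 3: 2^n = 8 and n^2 = 9, so 8 ≤ 9.
n = 4: 2^n = 16 and n^2 = 16, so 16 ≤ 16.
n = 5: 2^n = 32 and n^2 = 25, so 32 > 25.

n = 5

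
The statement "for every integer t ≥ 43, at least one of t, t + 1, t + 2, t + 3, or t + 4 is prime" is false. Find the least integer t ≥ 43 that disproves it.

Check each integer t ≥ 43 in order until t, t + 1, t + 2, t + 3, t + 4 are all composite.
The first 5 eligible values, up to t = 47, all satisfy the conclusion.
t = 48: 48 = 2 × 24; 49 = 7 × 7; 50 = 2 × 25; 51 = 3 × 17; 52 = 2 × 26 — all composite.
Thus t = 48 disproves the claim, and no smaller t works.

t = 48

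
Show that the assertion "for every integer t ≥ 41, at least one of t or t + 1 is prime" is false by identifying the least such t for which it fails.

Check each integer t ≥ 41 in order until t, t + 1 are both composite.
For t = 41, 42, 43 the conclusion holds.
t = 44: 44 = 2 × 22; 45 = 3 × 15 — both composite.

t = 44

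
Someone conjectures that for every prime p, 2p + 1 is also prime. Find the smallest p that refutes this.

We need the least prime p for which 2p + 1 is not prime.
For p = 2, 3, 5 the conclusion holds.
p = 7: 2p + 1 = 15 = 3 × 5, not prime.

p = 7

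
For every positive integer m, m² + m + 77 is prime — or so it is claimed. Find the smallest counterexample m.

m = 6

A counterexample is any positive integer m such that m² + m + 77 is not prime; we check each in order.
The first 5 eligible values, up to m = 5, all satisfy the conclusion.
m = 6: m² + m + 77 = 119 = 7 × 17, composite.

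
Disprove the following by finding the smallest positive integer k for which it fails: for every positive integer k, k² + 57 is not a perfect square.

k = 8

The first 7 eligible values, up to k = 7, all satisfy the conclusion.
k = 8: 8² + 57 = 121 = 11², a perfect square.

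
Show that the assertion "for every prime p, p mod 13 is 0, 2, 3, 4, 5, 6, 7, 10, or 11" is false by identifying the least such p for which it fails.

Check each prime p in order until the claim fails.
For p = 2, 3, 5, 7, …, 37, 41, 43 the conclusion holds.
p = 47: 47 mod 13 = 8 — not in {0, 2, 3, 4, 5, 6, 7, 10, 11}.
So p = 47 is the smallest counterexample.

p = 47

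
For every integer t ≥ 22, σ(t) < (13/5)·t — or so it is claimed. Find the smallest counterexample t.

We need the least integer t ≥ 22 for which the claim fails.
The first 38 eligible values, up to t = 59, all satisfy the conclusion.
t = 60: σ(60) = 168; 168 ≥ 156.
Hence t = 60 is a counterexample.

t = 60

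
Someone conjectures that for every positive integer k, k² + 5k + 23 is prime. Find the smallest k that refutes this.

k = 14

The first 13 eligible values, up to k = 13, all satisfy the conclusion.
k = 14: k² + 5k + 23 = 289 = 17 × 17, composite.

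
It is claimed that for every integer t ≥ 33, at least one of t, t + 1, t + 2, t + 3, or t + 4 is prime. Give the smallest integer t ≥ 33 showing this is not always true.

We need the least integer t ≥ 33 for which t, t + 1, t + 2, t + 3, t + 4 are all composite.
For t = 33, 34, 35, 36, …, 45, 46, 47 the conclusion holds.
t = 48: 48 = 2 × 24; 49 = 7 × 7; 50 = 2 × 25; 51 = 3 × 17; 52 = 2 × 26 — all composite.
So t = 48 is the smallest counterexample.

t = 48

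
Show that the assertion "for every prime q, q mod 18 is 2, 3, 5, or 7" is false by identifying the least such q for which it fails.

q = 11

q = 2: 2 mod 18 = 2.
q = 3: 3 mod 18 = 3.
q = 5: 5 mod 18 = 5.
q = 7: 7 mod 18 = 7.
q = 11: 11 mod 18 = 11 — not in {2, 3, 5, 7}.
So q = 11 is the smallest counterexample.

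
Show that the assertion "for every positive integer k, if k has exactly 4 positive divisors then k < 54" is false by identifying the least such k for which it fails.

Check each positive integer k in order until k has exactly 4 positive divisors but the claim fails.
For k = 6, 8, 10, 14, …, 39, 46, 51 the conclusion holds.
k = 55: τ(55) = 4; 55 ≥ 54.

k = 55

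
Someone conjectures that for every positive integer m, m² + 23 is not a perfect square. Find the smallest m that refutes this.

Check each positive integer m in order until m² + 23 is a perfect square.
The first 10 eligible values, up to m = 10, all satisfy the conclusion.
m = 11: 11² + 23 = 144 = 12², a perfect square.

m = 11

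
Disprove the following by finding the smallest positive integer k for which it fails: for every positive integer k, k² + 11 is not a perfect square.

Check each positive integer k in order until k² + 11 is a perfect square.
For k = 1, 2, 3, 4 the conclusion holds.
k = 5: 5² + 11 = 36 = 6², a perfect square.
So k = 5 is the smallest counterexample.

k = 5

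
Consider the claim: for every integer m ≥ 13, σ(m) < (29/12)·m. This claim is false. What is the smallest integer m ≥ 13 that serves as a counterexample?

m = 24

A counterexample is any integer m ≥ 13 such that the claim fails; we check each in order.
The first 11 eligible values, up to m = 23, all satisfy the conclusion.
m = 24: σ(24) = 60; 60 ≥ 58.
So m = 24 is the smallest counterexample.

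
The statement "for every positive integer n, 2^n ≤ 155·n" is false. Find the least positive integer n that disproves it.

Check each positive integer n in order until 2^n > 155·n.
The first 10 eligible values, up to n = 10, all satisfy the conclusion.
n = 11: 2^n = 2048 and 155·n = 1705, so 2048 > 1705.
So n = 11 is the smallest counterexample.

n = 11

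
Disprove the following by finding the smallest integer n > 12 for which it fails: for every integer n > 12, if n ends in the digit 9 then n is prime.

n = 19: 19 ends in 9 and is prime.
n = 29: 29 ends in 9 and is prime.
n = 39: 39 ends in 9; 39 = 3 × 13, composite.

n = 39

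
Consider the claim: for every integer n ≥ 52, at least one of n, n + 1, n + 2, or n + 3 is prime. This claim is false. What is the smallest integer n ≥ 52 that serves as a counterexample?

Check each integer n ≥ 52 in order until n, n + 1, n + 2, n + 3 are all composite.
n = 52: 53 is prime.
n = 53: 53 is prime.
n = 54: 54 = 2 × 27; 55 = 5 × 11; 56 = 2 × 28; 57 = 3 × 19 — all composite.

n = 54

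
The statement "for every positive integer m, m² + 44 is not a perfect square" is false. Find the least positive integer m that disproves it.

We need the least positive integer m for which m² + 44 is a perfect square.
For m = 1, 2, 3, 4, 5, 6, 7, 8, 9 the conclusion holds.
m = 10: 10² + 44 = 144 = 12², a perfect square.
Hence m = 10 is a counterexample.

m = 10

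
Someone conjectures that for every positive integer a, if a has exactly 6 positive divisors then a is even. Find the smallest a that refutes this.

Check each positive integer a in order until a has exactly 6 positive divisors but a is odd.
The first 6 eligible values, up to a = 44, all satisfy the conclusion.
a = 45: divisors of 45: 1, 3, 5, 9, 15, 45; 45 is odd.
Hence a = 45 is a counterexample.

a = 45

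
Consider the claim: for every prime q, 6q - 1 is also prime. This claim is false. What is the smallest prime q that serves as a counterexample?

q = 11

A counterexample is any prime q such that 6q - 1 is not prime; we check each in order.
For q = 2, 3, 5, 7 the conclusion holds.
q = 11: 6q - 1 = 65 = 5 × 13, not prime.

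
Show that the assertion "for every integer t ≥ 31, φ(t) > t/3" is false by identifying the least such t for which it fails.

t = 36

Check each integer t ≥ 31 in order until the claim fails.
t = 31: φ(31) = 30 and 31/3 = 31/3, so φ(31) > 31/3.
t = 32: φ(32) = 16 and 32/3 = 32/3, so φ(32) > 32/3.
t = 33: φ(33) = 20 and 33/3 = 11, so φ(33) > 33/3.
t = 34: φ(34) = 16 and 34/3 = 34/3, so φ(34) > 34/3.
t = 35: φ(35) = 24 and 35/3 = 35/3, so φ(35) > 35/3.
t = 36: φ(36) = 12 and 36/3 = 12, so φ(36) ≤ 36/3.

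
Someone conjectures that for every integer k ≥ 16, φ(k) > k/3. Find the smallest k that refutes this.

k = 18

For k = 16, 17 the conclusion holds.
k = 18: φ(18) = 6 and 18/3 = 6, so φ(18) ≤ 18/3.
Hence k = 18 is a counterexample.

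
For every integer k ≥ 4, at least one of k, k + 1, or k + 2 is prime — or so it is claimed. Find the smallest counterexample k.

A counterexample is any integer k ≥ 4 such that k, k + 1, k + 2 are all composite; we check each in order.
The first 4 eligible values, up to k = 7, all satisfy the conclusion.
k = 8: 8 = 2 × 4; 9 = 3 × 3; 10 = 2 × 5 — all composite.
So k = 8 is the smallest counterexample.

k = 8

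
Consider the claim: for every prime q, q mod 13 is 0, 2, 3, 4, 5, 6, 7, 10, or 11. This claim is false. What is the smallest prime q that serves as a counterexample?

q = 47

Check each prime q in order until the claim fails.
For q = 2, 3, 5, 7, …, 37, 41, 43 the conclusion holds.
q = 47: 47 mod 13 = 8 — not in {0, 2, 3, 4, 5, 6, 7, 10, 11}.
Hence q = 47 is a counterexample.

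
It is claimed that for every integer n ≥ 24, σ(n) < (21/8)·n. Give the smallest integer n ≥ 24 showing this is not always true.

n = 60

A counterexample is any integer n ≥ 24 such that the claim fails; we check each in order.
For n = 24, 25, 26, 27, …, 57, 58, 59 the conclusion holds.
n = 60: σ(60) = 168; 168 ≥ 315/2.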